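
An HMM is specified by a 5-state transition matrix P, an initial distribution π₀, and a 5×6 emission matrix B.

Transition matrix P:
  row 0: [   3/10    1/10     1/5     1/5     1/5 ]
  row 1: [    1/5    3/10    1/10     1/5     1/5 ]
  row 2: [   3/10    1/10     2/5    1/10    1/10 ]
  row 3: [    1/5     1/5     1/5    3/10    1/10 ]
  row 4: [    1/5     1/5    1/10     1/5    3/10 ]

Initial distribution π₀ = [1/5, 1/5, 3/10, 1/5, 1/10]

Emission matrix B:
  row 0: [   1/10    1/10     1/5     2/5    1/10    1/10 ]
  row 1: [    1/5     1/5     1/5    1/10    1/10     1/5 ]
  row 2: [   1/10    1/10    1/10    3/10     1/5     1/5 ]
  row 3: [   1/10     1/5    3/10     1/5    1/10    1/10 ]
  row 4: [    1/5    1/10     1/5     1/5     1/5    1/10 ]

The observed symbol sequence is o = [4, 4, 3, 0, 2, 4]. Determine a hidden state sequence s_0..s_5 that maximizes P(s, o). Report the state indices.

t=0: δ = [2.000e-02, 2.000e-02, 6.000e-02, 2.000e-02, 2.000e-02]  (obs o_0=4)
t=1: δ = [1.800e-03, 6.000e-04, 4.800e-03, 6.000e-04, 1.200e-03]  ψ = [2, 1, 2, 2, 2]  (obs o_1=4)
t=2: δ = [5.760e-04, 4.800e-05, 5.760e-04, 9.600e-05, 9.600e-05]  ψ = [2, 2, 2, 2, 2]  (obs o_2=3)
t=3: δ = [1.728e-05, 1.152e-05, 2.304e-05, 1.152e-05, 2.304e-05]  ψ = [0, 0, 2, 0, 0]  (obs o_3=0)
t=4: δ = [1.382e-06, 9.216e-07, 9.216e-07, 1.382e-06, 1.382e-06]  ψ = [2, 4, 2, 4, 4]  (obs o_4=2)
t=5: δ = [4.147e-08, 2.765e-08, 7.373e-08, 4.147e-08, 8.294e-08]  ψ = [0, 1, 2, 3, 4]  (obs o_5=4)
backtrack: best end state = 4; path = [2, 2, 0, 4, 4, 4]

path = [2, 2, 0, 4, 4, 4]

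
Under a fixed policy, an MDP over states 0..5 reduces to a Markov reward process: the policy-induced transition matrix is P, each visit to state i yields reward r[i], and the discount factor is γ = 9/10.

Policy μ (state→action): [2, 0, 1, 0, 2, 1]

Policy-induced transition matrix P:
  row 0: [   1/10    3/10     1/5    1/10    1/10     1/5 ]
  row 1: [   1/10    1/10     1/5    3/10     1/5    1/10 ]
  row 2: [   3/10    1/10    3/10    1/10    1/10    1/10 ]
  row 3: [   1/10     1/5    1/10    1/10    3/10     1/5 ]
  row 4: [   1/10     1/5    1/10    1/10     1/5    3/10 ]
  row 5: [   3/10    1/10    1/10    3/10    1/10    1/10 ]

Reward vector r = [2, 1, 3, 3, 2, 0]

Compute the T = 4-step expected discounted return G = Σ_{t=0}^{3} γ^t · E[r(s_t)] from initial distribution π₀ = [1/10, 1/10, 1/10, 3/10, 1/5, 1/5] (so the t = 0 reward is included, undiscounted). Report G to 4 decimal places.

t=0: π = [0.1000, 0.1000, 0.1000, 0.3000, 0.2000, 0.2000], E[r] = 1.9000, γ^t·E[r] = 1.900000, running G = 1.900000
t=1: π = [0.1600, 0.1700, 0.1400, 0.1600, 0.1900, 0.1800], E[r] = 1.7700, γ^t·E[r] = 1.593000, running G = 3.493000
t=2: π = [0.1640, 0.1670, 0.1610, 0.1700, 0.1680, 0.1700], E[r] = 1.8240, γ^t·E[r] = 1.477440, running G = 4.970440
t=3: π = [0.1662, 0.1666, 0.1653, 0.1674, 0.1675, 0.1670], E[r] = 1.8321, γ^t·E[r] = 1.335601, running G = 6.306041

G = 6.3060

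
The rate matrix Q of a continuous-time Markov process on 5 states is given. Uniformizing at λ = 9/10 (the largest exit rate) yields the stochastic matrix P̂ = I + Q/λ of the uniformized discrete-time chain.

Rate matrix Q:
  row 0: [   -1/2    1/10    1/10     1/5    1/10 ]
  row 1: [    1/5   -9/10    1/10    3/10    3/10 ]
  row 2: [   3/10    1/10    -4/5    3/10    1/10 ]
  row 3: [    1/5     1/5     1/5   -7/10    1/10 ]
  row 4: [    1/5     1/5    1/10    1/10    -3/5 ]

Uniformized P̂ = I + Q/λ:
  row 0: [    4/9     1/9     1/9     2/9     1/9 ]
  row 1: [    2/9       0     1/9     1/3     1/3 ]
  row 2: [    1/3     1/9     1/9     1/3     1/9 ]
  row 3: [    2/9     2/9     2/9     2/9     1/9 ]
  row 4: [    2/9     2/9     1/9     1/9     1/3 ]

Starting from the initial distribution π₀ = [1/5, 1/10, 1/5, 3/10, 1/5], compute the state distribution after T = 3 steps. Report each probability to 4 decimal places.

t=0: π = [0.2000, 0.1000, 0.2000, 0.3000, 0.2000]
t=1: π = [0.2889, 0.1556, 0.1444, 0.2333, 0.1778]
t=2: π = [0.3025, 0.1395, 0.1370, 0.2358, 0.1852]
t=3: π = [0.3047, 0.1424, 0.1373, 0.2324, 0.1833]

π = [0.3047, 0.1424, 0.1373, 0.2324, 0.1833]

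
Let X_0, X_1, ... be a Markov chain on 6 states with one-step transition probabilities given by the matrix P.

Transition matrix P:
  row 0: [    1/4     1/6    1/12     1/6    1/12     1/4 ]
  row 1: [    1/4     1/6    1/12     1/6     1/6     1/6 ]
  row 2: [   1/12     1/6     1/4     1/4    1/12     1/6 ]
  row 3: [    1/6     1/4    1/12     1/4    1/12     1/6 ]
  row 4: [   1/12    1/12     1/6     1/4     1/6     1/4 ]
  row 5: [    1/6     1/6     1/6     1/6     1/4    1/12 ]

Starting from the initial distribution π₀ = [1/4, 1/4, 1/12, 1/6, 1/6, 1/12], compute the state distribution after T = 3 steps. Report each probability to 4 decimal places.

t=0: π = [0.2500, 0.2500, 0.0833, 0.1667, 0.1667, 0.0833]
t=1: π = [0.1875, 0.1667, 0.1181, 0.2014, 0.1319, 0.1944]
t=2: π = [0.1753, 0.1725, 0.1302, 0.2043, 0.1406, 0.1771]
t=3: π = [0.1731, 0.1720, 0.1315, 0.2063, 0.1389, 0.1782]

π = [0.1731, 0.1720, 0.1315, 0.2063, 0.1389, 0.1782]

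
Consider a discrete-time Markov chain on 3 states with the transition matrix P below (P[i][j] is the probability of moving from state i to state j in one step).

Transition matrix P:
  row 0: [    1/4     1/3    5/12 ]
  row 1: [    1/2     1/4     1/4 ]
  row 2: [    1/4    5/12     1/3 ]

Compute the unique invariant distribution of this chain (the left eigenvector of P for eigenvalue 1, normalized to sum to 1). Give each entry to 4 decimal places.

π = [0.3333, 0.3333, 0.3333]

Balance equations π_j = Σ_i π_i·P[i][j]:
  π_0 = 1/4·π_0 + 1/2·π_1 + 1/4·π_2
  π_1 = 1/3·π_0 + 1/4·π_1 + 5/12·π_2
  normalize: π_0 + π_1 + π_2 = 1
Solving the linear system gives exactly π = [1/3, 1/3, 1/3].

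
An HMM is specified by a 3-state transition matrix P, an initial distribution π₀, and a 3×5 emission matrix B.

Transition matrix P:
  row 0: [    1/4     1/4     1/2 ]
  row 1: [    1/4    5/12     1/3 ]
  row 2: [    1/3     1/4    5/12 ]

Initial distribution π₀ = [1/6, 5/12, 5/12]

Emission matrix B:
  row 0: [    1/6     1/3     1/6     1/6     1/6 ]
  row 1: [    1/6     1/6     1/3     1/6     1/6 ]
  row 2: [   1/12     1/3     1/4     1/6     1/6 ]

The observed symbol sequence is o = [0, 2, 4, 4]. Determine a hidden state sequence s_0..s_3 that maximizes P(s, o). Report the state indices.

path = [1, 1, 1, 1]

t=0: δ = [2.778e-02, 6.944e-02, 3.472e-02]  (obs o_0=0)
t=1: δ = [2.894e-03, 9.645e-03, 5.787e-03]  ψ = [1, 1, 1]  (obs o_1=2)
t=2: δ = [4.019e-04, 6.698e-04, 5.358e-04]  ψ = [1, 1, 1]  (obs o_2=4)
t=3: δ = [2.977e-05, 4.651e-05, 3.721e-05]  ψ = [2, 1, 1]  (obs o_3=4)
backtrack: best end state = 1; path = [1, 1, 1, 1]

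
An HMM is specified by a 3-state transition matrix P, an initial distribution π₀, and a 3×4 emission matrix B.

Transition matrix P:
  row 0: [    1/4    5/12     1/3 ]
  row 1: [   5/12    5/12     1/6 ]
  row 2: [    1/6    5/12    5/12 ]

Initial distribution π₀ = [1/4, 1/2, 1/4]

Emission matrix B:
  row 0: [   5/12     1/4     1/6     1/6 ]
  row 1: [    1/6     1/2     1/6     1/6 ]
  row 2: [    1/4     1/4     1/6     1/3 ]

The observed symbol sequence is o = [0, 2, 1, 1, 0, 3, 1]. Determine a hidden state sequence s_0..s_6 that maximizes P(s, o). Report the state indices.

path = [0, 1, 1, 1, 0, 2, 1]

t=0: δ = [1.042e-01, 8.333e-02, 6.250e-02]  (obs o_0=0)
t=1: δ = [5.787e-03, 7.234e-03, 5.787e-03]  ψ = [1, 0, 0]  (obs o_1=2)
t=2: δ = [7.535e-04, 1.507e-03, 6.028e-04]  ψ = [1, 1, 2]  (obs o_2=1)
t=3: δ = [1.570e-04, 3.140e-04, 6.279e-05]  ψ = [1, 1, 0]  (obs o_3=1)
t=4: δ = [5.451e-05, 2.180e-05, 1.308e-05]  ψ = [1, 1, 0]  (obs o_4=0)
t=5: δ = [2.271e-06, 3.785e-06, 6.056e-06]  ψ = [0, 0, 0]  (obs o_5=3)
t=6: δ = [3.943e-07, 1.262e-06, 6.309e-07]  ψ = [1, 2, 2]  (obs o_6=1)
backtrack: best end state = 1; path = [0, 1, 1, 1, 0, 2, 1]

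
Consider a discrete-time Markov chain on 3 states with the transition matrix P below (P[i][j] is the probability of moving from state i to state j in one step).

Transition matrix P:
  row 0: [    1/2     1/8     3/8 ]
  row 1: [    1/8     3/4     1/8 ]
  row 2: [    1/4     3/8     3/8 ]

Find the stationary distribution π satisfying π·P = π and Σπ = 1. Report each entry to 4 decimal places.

Balance equations π_j = Σ_i π_i·P[i][j]:
  π_0 = 1/2·π_0 + 1/8·π_1 + 1/4·π_2
  π_1 = 1/8·π_0 + 3/4·π_1 + 3/8·π_2
  normalize: π_0 + π_1 + π_2 = 1
Solving the linear system gives exactly π = [1/4, 1/2, 1/4].

π = [0.2500, 0.5000, 0.2500]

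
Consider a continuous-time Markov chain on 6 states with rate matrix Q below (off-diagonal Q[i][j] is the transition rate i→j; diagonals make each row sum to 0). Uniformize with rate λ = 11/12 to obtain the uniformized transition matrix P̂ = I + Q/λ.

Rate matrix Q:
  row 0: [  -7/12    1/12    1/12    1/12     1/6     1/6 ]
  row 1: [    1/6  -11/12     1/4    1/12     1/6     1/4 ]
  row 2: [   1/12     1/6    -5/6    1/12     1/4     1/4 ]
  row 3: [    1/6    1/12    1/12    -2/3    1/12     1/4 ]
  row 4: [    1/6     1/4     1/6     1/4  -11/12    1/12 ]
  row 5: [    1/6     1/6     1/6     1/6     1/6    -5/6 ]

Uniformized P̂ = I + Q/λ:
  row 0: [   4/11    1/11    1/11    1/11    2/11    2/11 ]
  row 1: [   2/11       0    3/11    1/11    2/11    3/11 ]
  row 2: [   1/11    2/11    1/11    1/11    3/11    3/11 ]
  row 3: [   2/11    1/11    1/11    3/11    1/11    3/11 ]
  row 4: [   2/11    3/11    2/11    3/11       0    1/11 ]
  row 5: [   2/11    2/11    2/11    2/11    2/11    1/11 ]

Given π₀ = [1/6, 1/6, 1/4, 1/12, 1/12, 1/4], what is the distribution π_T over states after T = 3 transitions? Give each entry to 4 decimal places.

π = [0.2050, 0.1357, 0.1475, 0.1656, 0.1530, 0.1932]

t=0: π = [0.1667, 0.1667, 0.2500, 0.0833, 0.0833, 0.2500]
t=1: π = [0.1894, 0.1364, 0.1515, 0.1439, 0.1818, 0.1970]
t=2: π = [0.2025, 0.1433, 0.1501, 0.1680, 0.1494, 0.1866]
t=3: π = [0.2050, 0.1357, 0.1475, 0.1656, 0.1530, 0.1932]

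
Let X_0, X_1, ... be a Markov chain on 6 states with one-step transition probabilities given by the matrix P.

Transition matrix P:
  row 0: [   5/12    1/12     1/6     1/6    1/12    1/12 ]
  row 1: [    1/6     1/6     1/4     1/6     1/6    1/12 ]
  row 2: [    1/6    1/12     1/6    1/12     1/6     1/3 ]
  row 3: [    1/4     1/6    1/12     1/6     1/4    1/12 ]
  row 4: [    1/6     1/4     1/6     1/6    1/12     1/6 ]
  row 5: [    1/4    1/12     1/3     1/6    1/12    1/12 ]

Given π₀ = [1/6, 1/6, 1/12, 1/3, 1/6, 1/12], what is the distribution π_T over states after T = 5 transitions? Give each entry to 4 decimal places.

π = [0.2547, 0.1292, 0.1885, 0.1510, 0.1350, 0.1417]

t=0: π = [0.1667, 0.1667, 0.0833, 0.3333, 0.1667, 0.0833]
t=1: π = [0.2431, 0.1528, 0.1667, 0.1597, 0.1597, 0.1181]
t=2: π = [0.2506, 0.1360, 0.1858, 0.1528, 0.1366, 0.1383]
t=3: π = [0.2536, 0.1302, 0.1883, 0.1512, 0.1356, 0.1412]
t=4: π = [0.2544, 0.1294, 0.1884, 0.1510, 0.1351, 0.1417]
t=5: π = [0.2547, 0.1292, 0.1885, 0.1510, 0.1350, 0.1417]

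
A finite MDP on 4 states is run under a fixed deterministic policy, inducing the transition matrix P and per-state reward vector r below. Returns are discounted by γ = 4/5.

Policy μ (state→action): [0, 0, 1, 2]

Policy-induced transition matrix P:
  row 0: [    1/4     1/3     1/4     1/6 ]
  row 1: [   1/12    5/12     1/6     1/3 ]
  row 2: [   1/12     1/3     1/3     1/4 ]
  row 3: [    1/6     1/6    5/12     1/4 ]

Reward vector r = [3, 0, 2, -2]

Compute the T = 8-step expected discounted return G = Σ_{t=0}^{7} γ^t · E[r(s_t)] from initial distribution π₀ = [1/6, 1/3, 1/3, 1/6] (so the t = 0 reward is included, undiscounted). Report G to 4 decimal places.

t=0: π = [0.1667, 0.3333, 0.3333, 0.1667], E[r] = 0.8333, γ^t·E[r] = 0.833333, running G = 0.833333
t=1: π = [0.1250, 0.3333, 0.2778, 0.2639], E[r] = 0.4028, γ^t·E[r] = 0.322222, running G = 1.155556
t=2: π = [0.1262, 0.3171, 0.2894, 0.2674], E[r] = 0.4225, γ^t·E[r] = 0.270370, running G = 1.425926
t=3: π = [0.1266, 0.3152, 0.2922, 0.2659], E[r] = 0.4326, γ^t·E[r] = 0.221481, running G = 1.647407
t=4: π = [0.1266, 0.3153, 0.2924, 0.2657], E[r] = 0.4332, γ^t·E[r] = 0.177432, running G = 1.824840
t=5: π = [0.1266, 0.3153, 0.2924, 0.2657], E[r] = 0.4330, γ^t·E[r] = 0.141898, running G = 1.966738
t=6: π = [0.1266, 0.3153, 0.2924, 0.2657], E[r] = 0.4330, γ^t·E[r] = 0.113512, running G = 2.080250
t=7: π = [0.1266, 0.3153, 0.2924, 0.2657], E[r] = 0.4330, γ^t·E[r] = 0.090809, running G = 2.171059

G = 2.1711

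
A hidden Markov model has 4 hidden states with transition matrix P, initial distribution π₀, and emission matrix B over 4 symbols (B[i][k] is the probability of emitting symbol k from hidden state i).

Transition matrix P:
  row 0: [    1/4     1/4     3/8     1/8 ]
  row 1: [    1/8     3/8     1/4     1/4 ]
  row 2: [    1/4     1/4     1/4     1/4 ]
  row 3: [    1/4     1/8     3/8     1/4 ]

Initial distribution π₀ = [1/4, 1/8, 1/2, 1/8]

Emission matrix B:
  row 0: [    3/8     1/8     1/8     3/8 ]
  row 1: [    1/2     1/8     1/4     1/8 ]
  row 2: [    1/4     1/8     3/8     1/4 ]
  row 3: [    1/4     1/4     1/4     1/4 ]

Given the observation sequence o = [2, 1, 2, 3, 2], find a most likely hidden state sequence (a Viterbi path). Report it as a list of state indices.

path = [2, 3, 2, 0, 2]

t=0: δ = [3.125e-02, 3.125e-02, 1.875e-01, 3.125e-02]  (obs o_0=2)
t=1: δ = [5.859e-03, 5.859e-03, 5.859e-03, 1.172e-02]  ψ = [2, 2, 2, 2]  (obs o_1=1)
t=2: δ = [3.662e-04, 5.493e-04, 1.648e-03, 7.324e-04]  ψ = [3, 1, 3, 3]  (obs o_2=2)
t=3: δ = [1.545e-04, 5.150e-05, 1.030e-04, 1.030e-04]  ψ = [2, 2, 2, 2]  (obs o_3=3)
t=4: δ = [4.828e-06, 9.656e-06, 2.173e-05, 6.437e-06]  ψ = [0, 0, 0, 2]  (obs o_4=2)
backtrack: best end state = 2; path = [2, 3, 2, 0, 2]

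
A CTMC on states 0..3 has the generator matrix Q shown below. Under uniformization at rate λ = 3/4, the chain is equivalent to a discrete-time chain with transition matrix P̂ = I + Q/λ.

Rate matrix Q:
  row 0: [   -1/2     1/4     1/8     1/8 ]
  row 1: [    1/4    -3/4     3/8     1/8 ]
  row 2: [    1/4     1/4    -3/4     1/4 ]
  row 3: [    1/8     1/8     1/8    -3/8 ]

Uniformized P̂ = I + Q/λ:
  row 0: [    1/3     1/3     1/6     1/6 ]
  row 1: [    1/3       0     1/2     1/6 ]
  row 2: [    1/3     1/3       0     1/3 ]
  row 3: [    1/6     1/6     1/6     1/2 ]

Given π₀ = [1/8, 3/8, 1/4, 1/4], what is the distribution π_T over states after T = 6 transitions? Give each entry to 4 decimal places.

t=0: π = [0.1250, 0.3750, 0.2500, 0.2500]
t=1: π = [0.2917, 0.1667, 0.2500, 0.2917]
t=2: π = [0.2847, 0.2292, 0.1806, 0.3056]
t=3: π = [0.2824, 0.2060, 0.2130, 0.2986]
t=4: π = [0.2836, 0.2149, 0.1998, 0.3017]
t=5: π = [0.2831, 0.2114, 0.2050, 0.3005]
t=6: π = [0.2832, 0.2128, 0.2030, 0.3010]

π = [0.2832, 0.2128, 0.2030, 0.3010]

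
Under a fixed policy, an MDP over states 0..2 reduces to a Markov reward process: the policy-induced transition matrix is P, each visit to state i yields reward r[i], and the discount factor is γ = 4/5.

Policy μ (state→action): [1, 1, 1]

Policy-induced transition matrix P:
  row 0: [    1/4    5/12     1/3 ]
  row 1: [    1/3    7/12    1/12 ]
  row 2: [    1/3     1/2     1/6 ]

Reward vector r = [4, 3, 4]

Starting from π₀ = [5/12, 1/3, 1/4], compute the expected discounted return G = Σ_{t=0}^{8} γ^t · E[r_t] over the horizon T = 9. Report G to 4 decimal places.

t=0: π = [0.4167, 0.3333, 0.2500], E[r] = 3.6667, γ^t·E[r] = 3.666667, running G = 3.666667
t=1: π = [0.2986, 0.4931, 0.2083], E[r] = 3.5069, γ^t·E[r] = 2.805556, running G = 6.472222
t=2: π = [0.3084, 0.5162, 0.1753], E[r] = 3.4838, γ^t·E[r] = 2.229630, running G = 8.701852
t=3: π = [0.3076, 0.5173, 0.1751], E[r] = 3.4827, γ^t·E[r] = 1.783136, running G = 10.484988
t=4: π = [0.3077, 0.5175, 0.1748], E[r] = 3.4825, γ^t·E[r] = 1.426443, running G = 11.911430
t=5: π = [0.3077, 0.5175, 0.1748], E[r] = 3.4825, γ^t·E[r] = 1.141152, running G = 13.052582
t=6: π = [0.3077, 0.5175, 0.1748], E[r] = 3.4825, γ^t·E[r] = 0.912921, running G = 13.965503
t=7: π = [0.3077, 0.5175, 0.1748], E[r] = 3.4825, γ^t·E[r] = 0.730337, running G = 14.695840
t=8: π = [0.3077, 0.5175, 0.1748], E[r] = 3.4825, γ^t·E[r] = 0.584269, running G = 15.280110

G = 15.2801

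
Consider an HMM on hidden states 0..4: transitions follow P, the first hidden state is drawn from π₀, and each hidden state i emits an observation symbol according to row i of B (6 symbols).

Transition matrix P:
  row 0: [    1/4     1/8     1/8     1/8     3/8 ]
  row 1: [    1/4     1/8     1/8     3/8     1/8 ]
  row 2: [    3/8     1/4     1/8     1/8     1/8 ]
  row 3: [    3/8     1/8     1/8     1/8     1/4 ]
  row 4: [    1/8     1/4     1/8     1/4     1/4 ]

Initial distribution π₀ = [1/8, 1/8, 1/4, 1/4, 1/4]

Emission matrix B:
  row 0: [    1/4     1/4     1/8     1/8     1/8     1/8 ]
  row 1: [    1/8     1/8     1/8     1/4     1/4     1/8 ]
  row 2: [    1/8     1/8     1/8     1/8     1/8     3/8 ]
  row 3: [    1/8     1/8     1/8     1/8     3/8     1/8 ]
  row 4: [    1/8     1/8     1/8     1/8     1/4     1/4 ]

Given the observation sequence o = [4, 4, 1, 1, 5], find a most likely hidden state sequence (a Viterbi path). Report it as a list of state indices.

t=0: δ = [1.562e-02, 3.125e-02, 3.125e-02, 9.375e-02, 6.250e-02]  (obs o_0=4)
t=1: δ = [4.395e-03, 3.906e-03, 1.465e-03, 5.859e-03, 5.859e-03]  ψ = [3, 4, 3, 4, 3]  (obs o_1=4)
t=2: δ = [5.493e-04, 1.831e-04, 9.155e-05, 1.831e-04, 2.060e-04]  ψ = [3, 4, 3, 1, 0]  (obs o_2=1)
t=3: δ = [3.433e-05, 8.583e-06, 8.583e-06, 8.583e-06, 2.575e-05]  ψ = [0, 0, 0, 0, 0]  (obs o_3=1)
t=4: δ = [1.073e-06, 8.047e-07, 1.609e-06, 8.047e-07, 3.219e-06]  ψ = [0, 4, 0, 4, 0]  (obs o_4=5)
backtrack: best end state = 4; path = [4, 3, 0, 0, 4]

path = [4, 3, 0, 0, 4]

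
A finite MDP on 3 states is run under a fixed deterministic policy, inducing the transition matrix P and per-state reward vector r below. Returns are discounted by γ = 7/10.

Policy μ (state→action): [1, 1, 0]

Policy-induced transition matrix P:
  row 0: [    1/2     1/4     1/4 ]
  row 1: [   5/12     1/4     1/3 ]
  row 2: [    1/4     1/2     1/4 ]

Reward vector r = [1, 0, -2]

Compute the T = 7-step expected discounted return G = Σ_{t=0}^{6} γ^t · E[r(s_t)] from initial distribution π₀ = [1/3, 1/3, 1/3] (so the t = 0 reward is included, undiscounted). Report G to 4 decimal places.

G = -0.6544

t=0: π = [0.3333, 0.3333, 0.3333], E[r] = -0.3333, γ^t·E[r] = -0.333333, running G = -0.333333
t=1: π = [0.3889, 0.3333, 0.2778], E[r] = -0.1667, γ^t·E[r] = -0.116667, running G = -0.450000
t=2: π = [0.4028, 0.3194, 0.2778], E[r] = -0.1528, γ^t·E[r] = -0.074861, running G = -0.524861
t=3: π = [0.4039, 0.3194, 0.2766], E[r] = -0.1493, γ^t·E[r] = -0.051212, running G = -0.576073
t=4: π = [0.4042, 0.3192, 0.2766], E[r] = -0.1490, γ^t·E[r] = -0.035779, running G = -0.611852
t=5: π = [0.4042, 0.3192, 0.2766], E[r] = -0.1489, γ^t·E[r] = -0.025033, running G = -0.636885
t=6: π = [0.4043, 0.3191, 0.2766], E[r] = -0.1489, γ^t·E[r] = -0.017522, running G = -0.654407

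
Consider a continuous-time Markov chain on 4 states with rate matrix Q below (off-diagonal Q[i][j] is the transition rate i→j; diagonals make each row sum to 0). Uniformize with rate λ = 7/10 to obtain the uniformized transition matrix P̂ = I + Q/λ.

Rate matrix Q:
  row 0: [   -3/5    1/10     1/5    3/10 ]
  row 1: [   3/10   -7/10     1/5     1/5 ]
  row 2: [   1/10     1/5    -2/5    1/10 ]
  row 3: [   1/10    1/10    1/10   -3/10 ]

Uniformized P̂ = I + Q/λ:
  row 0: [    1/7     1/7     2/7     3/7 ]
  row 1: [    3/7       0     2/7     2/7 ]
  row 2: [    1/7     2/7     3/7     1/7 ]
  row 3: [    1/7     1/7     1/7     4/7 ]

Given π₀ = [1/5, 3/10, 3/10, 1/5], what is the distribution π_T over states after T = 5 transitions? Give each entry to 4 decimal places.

t=0: π = [0.2000, 0.3000, 0.3000, 0.2000]
t=1: π = [0.2286, 0.1429, 0.3000, 0.3286]
t=2: π = [0.1837, 0.1653, 0.2816, 0.3694]
t=3: π = [0.1901, 0.1595, 0.2732, 0.3773]
t=4: π = [0.1884, 0.1591, 0.2708, 0.3816]
t=5: π = [0.1883, 0.1588, 0.2699, 0.3830]

π = [0.1883, 0.1588, 0.2699, 0.3830]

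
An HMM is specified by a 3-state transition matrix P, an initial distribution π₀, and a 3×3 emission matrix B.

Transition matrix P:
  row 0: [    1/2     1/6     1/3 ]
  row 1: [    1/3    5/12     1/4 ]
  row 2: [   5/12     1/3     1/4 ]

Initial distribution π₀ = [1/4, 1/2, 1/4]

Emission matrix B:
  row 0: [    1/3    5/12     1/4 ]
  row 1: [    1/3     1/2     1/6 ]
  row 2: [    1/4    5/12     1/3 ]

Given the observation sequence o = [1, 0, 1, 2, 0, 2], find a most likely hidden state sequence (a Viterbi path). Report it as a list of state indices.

t=0: δ = [1.042e-01, 2.500e-01, 1.042e-01]  (obs o_0=1)
t=1: δ = [2.778e-02, 3.472e-02, 1.562e-02]  ψ = [1, 1, 1]  (obs o_1=0)
t=2: δ = [5.787e-03, 7.234e-03, 3.858e-03]  ψ = [0, 1, 0]  (obs o_2=1)
t=3: δ = [7.234e-04, 5.023e-04, 6.430e-04]  ψ = [0, 1, 0]  (obs o_3=2)
t=4: δ = [1.206e-04, 7.144e-05, 6.028e-05]  ψ = [0, 2, 0]  (obs o_4=0)
t=5: δ = [1.507e-05, 4.961e-06, 1.340e-05]  ψ = [0, 1, 0]  (obs o_5=2)
backtrack: best end state = 0; path = [1, 0, 0, 0, 0, 0]

path = [1, 0, 0, 0, 0, 0]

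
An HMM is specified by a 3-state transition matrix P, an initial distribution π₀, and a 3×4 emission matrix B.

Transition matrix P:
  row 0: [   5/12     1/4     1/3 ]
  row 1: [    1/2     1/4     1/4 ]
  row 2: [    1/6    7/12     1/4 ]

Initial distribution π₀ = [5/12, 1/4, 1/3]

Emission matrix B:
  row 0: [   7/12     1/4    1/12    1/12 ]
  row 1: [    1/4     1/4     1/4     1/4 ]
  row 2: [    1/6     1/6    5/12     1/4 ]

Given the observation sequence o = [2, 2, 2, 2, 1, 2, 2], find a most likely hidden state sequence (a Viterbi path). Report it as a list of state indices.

path = [2, 1, 2, 1, 0, 2, 1]

t=0: δ = [3.472e-02, 6.250e-02, 1.389e-01]  (obs o_0=2)
t=1: δ = [2.604e-03, 2.025e-02, 1.447e-02]  ψ = [1, 2, 2]  (obs o_1=2)
t=2: δ = [8.439e-04, 2.110e-03, 2.110e-03]  ψ = [1, 2, 1]  (obs o_2=2)
t=3: δ = [8.791e-05, 3.077e-04, 2.198e-04]  ψ = [1, 2, 1]  (obs o_3=2)
t=4: δ = [3.846e-05, 3.205e-05, 1.282e-05]  ψ = [1, 2, 1]  (obs o_4=1)
t=5: δ = [1.335e-06, 2.404e-06, 5.342e-06]  ψ = [0, 0, 0]  (obs o_5=2)
t=6: δ = [1.002e-07, 7.790e-07, 5.564e-07]  ψ = [1, 2, 2]  (obs o_6=2)
backtrack: best end state = 1; path = [2, 1, 2, 1, 0, 2, 1]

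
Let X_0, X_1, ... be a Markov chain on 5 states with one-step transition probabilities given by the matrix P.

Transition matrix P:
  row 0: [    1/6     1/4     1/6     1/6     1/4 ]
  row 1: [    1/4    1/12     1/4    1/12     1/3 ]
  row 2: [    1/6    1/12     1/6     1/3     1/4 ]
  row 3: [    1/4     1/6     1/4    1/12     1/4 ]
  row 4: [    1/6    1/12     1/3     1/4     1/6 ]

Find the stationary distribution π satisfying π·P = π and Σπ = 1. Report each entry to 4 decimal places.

Balance equations π_j = Σ_i π_i·P[i][j]:
  π_0 = 1/6·π_0 + 1/4·π_1 + 1/6·π_2 + 1/4·π_3 + 1/6·π_4
  π_1 = 1/4·π_0 + 1/12·π_1 + 1/12·π_2 + 1/6·π_3 + 1/12·π_4
  π_2 = 1/6·π_0 + 1/4·π_1 + 1/6·π_2 + 1/4·π_3 + 1/3·π_4
  π_3 = 1/6·π_0 + 1/12·π_1 + 1/3·π_2 + 1/12·π_3 + 1/4·π_4
  normalize: π_0 + π_1 + π_2 + π_3 + π_4 = 1
Solving the linear system gives exactly π = [1388/7147, 135/1021, 1675/7147, 1417/7147, 246/1021].

π = [0.1942, 0.1322, 0.2344, 0.1983, 0.2409]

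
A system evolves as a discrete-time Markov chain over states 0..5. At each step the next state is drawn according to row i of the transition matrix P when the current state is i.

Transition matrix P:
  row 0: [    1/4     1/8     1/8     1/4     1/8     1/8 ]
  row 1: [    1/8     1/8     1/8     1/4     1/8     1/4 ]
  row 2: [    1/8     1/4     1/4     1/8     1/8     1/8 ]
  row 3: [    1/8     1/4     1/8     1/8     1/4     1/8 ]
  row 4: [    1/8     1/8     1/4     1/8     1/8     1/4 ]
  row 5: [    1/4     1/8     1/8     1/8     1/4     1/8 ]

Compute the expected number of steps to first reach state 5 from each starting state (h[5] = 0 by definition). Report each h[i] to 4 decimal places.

h = [6.0726, 5.3136, 5.9881, 5.9051, 5.3239, 0.0000]

First-step conditioning: h[5] = 0; for i ≠ 5, h[i] = 1 + Σ_k P[i][k]·h[k].
  h[0] = 1 + 1/4·h[0] + 1/8·h[1] + 1/8·h[2] + 1/4·h[3] + 1/8·h[4]
  h[1] = 1 + 1/8·h[0] + 1/8·h[1] + 1/8·h[2] + 1/4·h[3] + 1/8·h[4]
  h[2] = 1 + 1/8·h[0] + 1/4·h[1] + 1/4·h[2] + 1/8·h[3] + 1/8·h[4]
  h[3] = 1 + 1/8·h[0] + 1/4·h[1] + 1/8·h[2] + 1/8·h[3] + 1/4·h[4]
  h[4] = 1 + 1/8·h[0] + 1/8·h[1] + 1/4·h[2] + 1/8·h[3] + 1/8·h[4]
Solving the 5×5 linear system over states ≠ 5 gives exactly h = [8192/1349, 7168/1349, 8078/1349, 7966/1349, 378/71, 0] (h[5] = 0 is the target).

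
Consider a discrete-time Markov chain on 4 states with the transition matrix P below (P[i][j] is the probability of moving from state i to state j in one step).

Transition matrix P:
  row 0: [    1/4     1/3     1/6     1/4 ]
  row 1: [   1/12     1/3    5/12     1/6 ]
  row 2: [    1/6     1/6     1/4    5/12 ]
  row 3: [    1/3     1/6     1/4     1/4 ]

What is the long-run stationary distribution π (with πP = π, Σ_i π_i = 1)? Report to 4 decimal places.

π = [0.2099, 0.2420, 0.2728, 0.2753]

Balance equations π_j = Σ_i π_i·P[i][j]:
  π_0 = 1/4·π_0 + 1/12·π_1 + 1/6·π_2 + 1/3·π_3
  π_1 = 1/3·π_0 + 1/3·π_1 + 1/6·π_2 + 1/6·π_3
  π_2 = 1/6·π_0 + 5/12·π_1 + 1/4·π_2 + 1/4·π_3
  normalize: π_0 + π_1 + π_2 + π_3 = 1
Solving the linear system gives exactly π = [17/81, 98/405, 221/810, 223/810].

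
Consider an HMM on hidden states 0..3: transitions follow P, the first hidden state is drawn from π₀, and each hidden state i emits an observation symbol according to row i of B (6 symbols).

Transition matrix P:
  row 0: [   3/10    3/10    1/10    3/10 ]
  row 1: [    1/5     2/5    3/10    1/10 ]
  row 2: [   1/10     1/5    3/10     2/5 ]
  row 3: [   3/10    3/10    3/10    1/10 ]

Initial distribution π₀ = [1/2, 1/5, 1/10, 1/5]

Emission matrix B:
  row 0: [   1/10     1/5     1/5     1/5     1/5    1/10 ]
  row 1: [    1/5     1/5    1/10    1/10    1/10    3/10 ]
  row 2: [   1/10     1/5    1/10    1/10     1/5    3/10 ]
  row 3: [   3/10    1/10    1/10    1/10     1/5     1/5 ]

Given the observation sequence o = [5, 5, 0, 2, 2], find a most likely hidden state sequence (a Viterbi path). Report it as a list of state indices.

t=0: δ = [5.000e-02, 6.000e-02, 3.000e-02, 4.000e-02]  (obs o_0=5)
t=1: δ = [1.500e-03, 7.200e-03, 5.400e-03, 3.000e-03]  ψ = [0, 1, 1, 0]  (obs o_1=5)
t=2: δ = [1.440e-04, 5.760e-04, 2.160e-04, 6.480e-04]  ψ = [1, 1, 1, 2]  (obs o_2=0)
t=3: δ = [3.888e-05, 2.304e-05, 1.944e-05, 8.640e-06]  ψ = [3, 1, 3, 2]  (obs o_3=2)
t=4: δ = [2.333e-06, 1.166e-06, 6.912e-07, 1.166e-06]  ψ = [0, 0, 1, 0]  (obs o_4=2)
backtrack: best end state = 0; path = [1, 2, 3, 0, 0]

path = [1, 2, 3, 0, 0]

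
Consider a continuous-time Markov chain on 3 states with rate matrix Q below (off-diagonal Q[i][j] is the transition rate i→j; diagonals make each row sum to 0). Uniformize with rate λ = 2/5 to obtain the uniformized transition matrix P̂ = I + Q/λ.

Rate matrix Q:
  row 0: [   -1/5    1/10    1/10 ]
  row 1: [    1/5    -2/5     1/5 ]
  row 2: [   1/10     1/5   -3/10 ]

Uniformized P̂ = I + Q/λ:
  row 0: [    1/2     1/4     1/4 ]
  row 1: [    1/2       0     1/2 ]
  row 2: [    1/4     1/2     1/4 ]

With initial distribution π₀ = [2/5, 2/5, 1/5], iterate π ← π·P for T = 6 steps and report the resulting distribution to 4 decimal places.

t=0: π = [0.4000, 0.4000, 0.2000]
t=1: π = [0.4500, 0.2000, 0.3500]
t=2: π = [0.4125, 0.2875, 0.3000]
t=3: π = [0.4250, 0.2531, 0.3219]
t=4: π = [0.4195, 0.2672, 0.3133]
t=5: π = [0.4217, 0.2615, 0.3168]
t=6: π = [0.4208, 0.2638, 0.3154]

π = [0.4208, 0.2638, 0.3154]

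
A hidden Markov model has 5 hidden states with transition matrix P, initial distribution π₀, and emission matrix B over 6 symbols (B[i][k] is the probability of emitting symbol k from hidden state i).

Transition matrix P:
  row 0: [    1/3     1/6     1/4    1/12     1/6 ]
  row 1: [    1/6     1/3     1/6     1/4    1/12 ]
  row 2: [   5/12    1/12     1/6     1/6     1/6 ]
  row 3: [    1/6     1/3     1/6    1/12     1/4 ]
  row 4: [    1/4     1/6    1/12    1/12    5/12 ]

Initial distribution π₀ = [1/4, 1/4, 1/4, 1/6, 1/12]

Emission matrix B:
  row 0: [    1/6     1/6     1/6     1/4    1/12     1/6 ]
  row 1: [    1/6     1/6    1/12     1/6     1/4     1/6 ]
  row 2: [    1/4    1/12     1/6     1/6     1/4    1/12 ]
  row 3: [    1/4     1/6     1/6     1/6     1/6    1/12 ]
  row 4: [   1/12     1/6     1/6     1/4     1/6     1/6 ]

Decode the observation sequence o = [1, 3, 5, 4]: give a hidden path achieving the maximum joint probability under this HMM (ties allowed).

path = [0, 0, 0, 2]

t=0: δ = [4.167e-02, 4.167e-02, 2.083e-02, 2.778e-02, 1.389e-02]  (obs o_0=1)
t=1: δ = [3.472e-03, 2.315e-03, 1.736e-03, 1.736e-03, 1.736e-03]  ψ = [0, 1, 0, 1, 0]  (obs o_1=3)
t=2: δ = [1.929e-04, 1.286e-04, 7.234e-05, 4.823e-05, 1.206e-04]  ψ = [0, 1, 0, 1, 4]  (obs o_2=5)
t=3: δ = [5.358e-06, 1.072e-05, 1.206e-05, 5.358e-06, 8.372e-06]  ψ = [0, 1, 0, 1, 4]  (obs o_3=4)
backtrack: best end state = 2; path = [0, 0, 0, 2]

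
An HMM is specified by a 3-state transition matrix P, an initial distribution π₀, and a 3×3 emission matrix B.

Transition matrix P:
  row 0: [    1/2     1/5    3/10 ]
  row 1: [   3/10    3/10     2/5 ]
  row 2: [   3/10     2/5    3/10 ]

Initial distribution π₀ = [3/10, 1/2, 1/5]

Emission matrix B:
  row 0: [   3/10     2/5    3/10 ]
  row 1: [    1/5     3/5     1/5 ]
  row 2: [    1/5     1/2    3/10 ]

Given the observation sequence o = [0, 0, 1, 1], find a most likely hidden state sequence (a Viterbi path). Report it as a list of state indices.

path = [0, 0, 0, 0]

t=0: δ = [9.000e-02, 1.000e-01, 4.000e-02]  (obs o_0=0)
t=1: δ = [1.350e-02, 6.000e-03, 8.000e-03]  ψ = [0, 1, 1]  (obs o_1=0)
t=2: δ = [2.700e-03, 1.920e-03, 2.025e-03]  ψ = [0, 2, 0]  (obs o_2=1)
t=3: δ = [5.400e-04, 4.860e-04, 4.050e-04]  ψ = [0, 2, 0]  (obs o_3=1)
backtrack: best end state = 0; path = [0, 0, 0, 0]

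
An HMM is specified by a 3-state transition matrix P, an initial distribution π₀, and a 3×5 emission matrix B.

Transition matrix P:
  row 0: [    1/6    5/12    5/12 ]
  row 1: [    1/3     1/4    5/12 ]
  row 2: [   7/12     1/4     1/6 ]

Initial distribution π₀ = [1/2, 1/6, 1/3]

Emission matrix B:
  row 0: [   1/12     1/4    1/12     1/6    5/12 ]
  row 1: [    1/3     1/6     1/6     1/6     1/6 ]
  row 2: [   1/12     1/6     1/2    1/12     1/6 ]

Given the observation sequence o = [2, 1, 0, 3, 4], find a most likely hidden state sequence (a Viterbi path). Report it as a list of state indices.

path = [2, 0, 1, 2, 0]

t=0: δ = [4.167e-02, 2.778e-02, 1.667e-01]  (obs o_0=2)
t=1: δ = [2.431e-02, 6.944e-03, 4.630e-03]  ψ = [2, 2, 2]  (obs o_1=1)
t=2: δ = [3.376e-04, 3.376e-03, 8.439e-04]  ψ = [0, 0, 0]  (obs o_2=0)
t=3: δ = [1.875e-04, 1.407e-04, 1.172e-04]  ψ = [1, 1, 1]  (obs o_3=3)
t=4: δ = [2.849e-05, 1.302e-05, 1.302e-05]  ψ = [2, 0, 0]  (obs o_4=4)
backtrack: best end state = 0; path = [2, 0, 1, 2, 0]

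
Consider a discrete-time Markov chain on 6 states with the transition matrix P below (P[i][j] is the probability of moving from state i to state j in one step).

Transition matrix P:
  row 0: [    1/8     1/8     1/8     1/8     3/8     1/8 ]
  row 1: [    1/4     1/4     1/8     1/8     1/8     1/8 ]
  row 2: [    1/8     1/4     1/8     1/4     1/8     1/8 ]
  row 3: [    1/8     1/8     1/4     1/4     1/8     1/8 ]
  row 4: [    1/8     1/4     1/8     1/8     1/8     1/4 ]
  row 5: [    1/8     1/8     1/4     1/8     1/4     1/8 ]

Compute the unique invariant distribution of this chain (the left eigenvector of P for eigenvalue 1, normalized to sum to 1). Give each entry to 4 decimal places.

π = [0.1490, 0.1921, 0.1642, 0.1663, 0.1807, 0.1476]

Balance equations π_j = Σ_i π_i·P[i][j]:
  π_0 = 1/8·π_0 + 1/4·π_1 + 1/8·π_2 + 1/8·π_3 + 1/8·π_4 + 1/8·π_5
  π_1 = 1/8·π_0 + 1/4·π_1 + 1/4·π_2 + 1/8·π_3 + 1/4·π_4 + 1/8·π_5
  π_2 = 1/8·π_0 + 1/8·π_1 + 1/8·π_2 + 1/4·π_3 + 1/8·π_4 + 1/4·π_5
  π_3 = 1/8·π_0 + 1/8·π_1 + 1/4·π_2 + 1/4·π_3 + 1/8·π_4 + 1/8·π_5
  π_4 = 3/8·π_0 + 1/8·π_1 + 1/8·π_2 + 1/8·π_3 + 1/8·π_4 + 1/4·π_5
  normalize: π_0 + π_1 + π_2 + π_3 + π_4 + π_5 = 1
Solving the linear system gives exactly π = [4797/32191, 6185/32191, 5287/32191, 5354/32191, 5817/32191, 4751/32191].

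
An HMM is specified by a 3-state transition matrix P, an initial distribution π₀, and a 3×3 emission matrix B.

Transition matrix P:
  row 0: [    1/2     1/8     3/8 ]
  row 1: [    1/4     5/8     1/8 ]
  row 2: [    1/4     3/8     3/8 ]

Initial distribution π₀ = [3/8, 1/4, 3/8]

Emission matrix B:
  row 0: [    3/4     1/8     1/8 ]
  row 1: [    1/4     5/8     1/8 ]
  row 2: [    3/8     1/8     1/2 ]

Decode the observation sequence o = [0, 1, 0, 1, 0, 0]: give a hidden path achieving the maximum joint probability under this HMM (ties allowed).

path = [2, 1, 1, 1, 0, 0]

t=0: δ = [2.812e-01, 6.250e-02, 1.406e-01]  (obs o_0=0)
t=1: δ = [1.758e-02, 3.296e-02, 1.318e-02]  ψ = [0, 2, 0]  (obs o_1=1)
t=2: δ = [6.592e-03, 5.150e-03, 2.472e-03]  ψ = [0, 1, 0]  (obs o_2=0)
t=3: δ = [4.120e-04, 2.012e-03, 3.090e-04]  ψ = [0, 1, 0]  (obs o_3=1)
t=4: δ = [3.772e-04, 3.143e-04, 9.430e-05]  ψ = [1, 1, 1]  (obs o_4=0)
t=5: δ = [1.414e-04, 4.911e-05, 5.304e-05]  ψ = [0, 1, 0]  (obs o_5=0)
backtrack: best end state = 0; path = [2, 1, 1, 1, 0, 0]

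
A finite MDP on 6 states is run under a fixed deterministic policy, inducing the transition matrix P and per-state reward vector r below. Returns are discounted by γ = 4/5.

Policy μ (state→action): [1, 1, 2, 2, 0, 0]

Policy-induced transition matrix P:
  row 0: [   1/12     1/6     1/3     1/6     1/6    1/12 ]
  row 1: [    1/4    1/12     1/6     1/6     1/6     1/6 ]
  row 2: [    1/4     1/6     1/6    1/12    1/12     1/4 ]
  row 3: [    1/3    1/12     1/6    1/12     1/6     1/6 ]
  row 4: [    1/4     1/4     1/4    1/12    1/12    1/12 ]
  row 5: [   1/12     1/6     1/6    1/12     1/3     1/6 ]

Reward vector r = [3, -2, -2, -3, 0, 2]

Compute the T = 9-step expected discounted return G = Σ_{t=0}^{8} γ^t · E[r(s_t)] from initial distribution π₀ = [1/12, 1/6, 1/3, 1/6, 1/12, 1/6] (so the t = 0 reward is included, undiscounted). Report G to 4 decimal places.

t=0: π = [0.0833, 0.1667, 0.3333, 0.1667, 0.0833, 0.1667], E[r] = -0.9167, γ^t·E[r] = -0.916667, running G = -0.916667
t=1: π = [0.2222, 0.1458, 0.1875, 0.1042, 0.1597, 0.1806], E[r] = 0.0486, γ^t·E[r] = 0.038889, running G = -0.877778
t=2: π = [0.1916, 0.1591, 0.2170, 0.1140, 0.1678, 0.1505], E[r] = -0.2188, γ^t·E[r] = -0.140000, running G = -1.017778
t=3: π = [0.2025, 0.1579, 0.2126, 0.1126, 0.1597, 0.1548], E[r] = -0.1615, γ^t·E[r] = -0.082691, running G = -1.100469
t=4: π = [0.1998, 0.1574, 0.2137, 0.1134, 0.1614, 0.1542], E[r] = -0.1745, γ^t·E[r] = -0.071485, running G = -1.171954
t=5: π = [0.2004, 0.1576, 0.2134, 0.1131, 0.1611, 0.1544], E[r] = -0.1712, γ^t·E[r] = -0.056101, running G = -1.228055
t=6: π = [0.2003, 0.1575, 0.2135, 0.1132, 0.1612, 0.1543], E[r] = -0.1721, γ^t·E[r] = -0.045103, running G = -1.273158
t=7: π = [0.2003, 0.1575, 0.2135, 0.1132, 0.1612, 0.1543], E[r] = -0.1718, γ^t·E[r] = -0.036038, running G = -1.309196
t=8: π = [0.2003, 0.1575, 0.2135, 0.1132, 0.1612, 0.1543], E[r] = -0.1719, γ^t·E[r] = -0.028839, running G = -1.338035

G = -1.3380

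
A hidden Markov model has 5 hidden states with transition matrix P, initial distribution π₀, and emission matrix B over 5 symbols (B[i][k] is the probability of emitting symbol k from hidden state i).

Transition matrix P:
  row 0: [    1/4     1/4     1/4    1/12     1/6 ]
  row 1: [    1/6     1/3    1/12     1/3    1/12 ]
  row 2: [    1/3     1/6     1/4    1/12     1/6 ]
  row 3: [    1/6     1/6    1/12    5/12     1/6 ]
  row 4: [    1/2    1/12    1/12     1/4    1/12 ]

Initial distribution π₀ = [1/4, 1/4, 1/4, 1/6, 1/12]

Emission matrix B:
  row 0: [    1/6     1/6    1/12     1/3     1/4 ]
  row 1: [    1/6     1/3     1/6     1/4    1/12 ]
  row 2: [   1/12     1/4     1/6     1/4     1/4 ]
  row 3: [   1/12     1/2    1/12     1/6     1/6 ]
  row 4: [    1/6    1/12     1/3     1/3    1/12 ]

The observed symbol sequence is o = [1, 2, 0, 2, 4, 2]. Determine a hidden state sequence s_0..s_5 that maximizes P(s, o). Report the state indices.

t=0: δ = [4.167e-02, 8.333e-02, 6.250e-02, 8.333e-02, 6.944e-03]  (obs o_0=1)
t=1: δ = [1.736e-03, 4.630e-03, 2.604e-03, 2.894e-03, 4.630e-03]  ψ = [2, 1, 2, 3, 3]  (obs o_1=2)
t=2: δ = [3.858e-04, 2.572e-04, 5.425e-05, 1.286e-04, 8.038e-05]  ψ = [4, 1, 2, 1, 3]  (obs o_2=0)
t=3: δ = [8.038e-06, 1.608e-05, 1.608e-05, 7.144e-06, 2.143e-05]  ψ = [0, 0, 0, 1, 0]  (obs o_3=2)
t=4: δ = [2.679e-06, 4.465e-07, 1.005e-06, 8.931e-07, 2.233e-07]  ψ = [4, 1, 2, 1, 2]  (obs o_4=4)
t=5: δ = [5.582e-08, 1.116e-07, 1.116e-07, 3.101e-08, 1.488e-07]  ψ = [0, 0, 0, 3, 0]  (obs o_5=2)
backtrack: best end state = 4; path = [3, 4, 0, 4, 0, 4]

path = [3, 4, 0, 4, 0, 4]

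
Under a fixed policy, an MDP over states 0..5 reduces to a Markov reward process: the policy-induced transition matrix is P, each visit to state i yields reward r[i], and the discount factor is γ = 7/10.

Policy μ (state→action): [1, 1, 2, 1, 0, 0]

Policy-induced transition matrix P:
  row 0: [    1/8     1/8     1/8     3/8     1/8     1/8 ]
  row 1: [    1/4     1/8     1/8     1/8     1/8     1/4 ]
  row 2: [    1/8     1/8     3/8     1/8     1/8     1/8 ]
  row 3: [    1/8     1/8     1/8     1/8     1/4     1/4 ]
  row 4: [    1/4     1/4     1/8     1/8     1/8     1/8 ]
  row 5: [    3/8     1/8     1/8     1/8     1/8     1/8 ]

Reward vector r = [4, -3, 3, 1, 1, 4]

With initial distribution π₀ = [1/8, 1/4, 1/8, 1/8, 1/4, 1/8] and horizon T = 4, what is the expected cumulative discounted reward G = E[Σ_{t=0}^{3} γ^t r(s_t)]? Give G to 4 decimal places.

t=0: π = [0.1250, 0.2500, 0.1250, 0.1250, 0.2500, 0.1250], E[r] = 1.0000, γ^t·E[r] = 1.000000, running G = 1.000000
t=1: π = [0.2188, 0.1563, 0.1563, 0.1563, 0.1406, 0.1719], E[r] = 1.8594, γ^t·E[r] = 1.301563, running G = 2.301563
t=2: π = [0.2051, 0.1426, 0.1641, 0.1797, 0.1445, 0.1641], E[r] = 1.8652, γ^t·E[r] = 0.913965, running G = 3.215527
t=3: π = [0.2019, 0.1431, 0.1660, 0.1763, 0.1475, 0.1653], E[r] = 1.8613, γ^t·E[r] = 0.638436, running G = 3.853963

G = 3.8540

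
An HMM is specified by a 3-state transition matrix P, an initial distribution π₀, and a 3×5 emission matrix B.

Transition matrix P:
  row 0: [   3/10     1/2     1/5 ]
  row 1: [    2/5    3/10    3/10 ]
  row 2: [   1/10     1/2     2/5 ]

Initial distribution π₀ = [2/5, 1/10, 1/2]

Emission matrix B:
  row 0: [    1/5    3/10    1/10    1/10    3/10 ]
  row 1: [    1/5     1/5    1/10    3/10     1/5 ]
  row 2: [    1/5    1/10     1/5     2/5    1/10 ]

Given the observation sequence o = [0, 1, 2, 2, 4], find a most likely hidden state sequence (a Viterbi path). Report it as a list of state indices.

path = [2, 1, 2, 2, 1]

t=0: δ = [8.000e-02, 2.000e-02, 1.000e-01]  (obs o_0=0)
t=1: δ = [7.200e-03, 1.000e-02, 4.000e-03]  ψ = [0, 2, 2]  (obs o_1=1)
t=2: δ = [4.000e-04, 3.600e-04, 6.000e-04]  ψ = [1, 0, 1]  (obs o_2=2)
t=3: δ = [1.440e-05, 3.000e-05, 4.800e-05]  ψ = [1, 2, 2]  (obs o_3=2)
t=4: δ = [3.600e-06, 4.800e-06, 1.920e-06]  ψ = [1, 2, 2]  (obs o_4=4)
backtrack: best end state = 1; path = [2, 1, 2, 2, 1]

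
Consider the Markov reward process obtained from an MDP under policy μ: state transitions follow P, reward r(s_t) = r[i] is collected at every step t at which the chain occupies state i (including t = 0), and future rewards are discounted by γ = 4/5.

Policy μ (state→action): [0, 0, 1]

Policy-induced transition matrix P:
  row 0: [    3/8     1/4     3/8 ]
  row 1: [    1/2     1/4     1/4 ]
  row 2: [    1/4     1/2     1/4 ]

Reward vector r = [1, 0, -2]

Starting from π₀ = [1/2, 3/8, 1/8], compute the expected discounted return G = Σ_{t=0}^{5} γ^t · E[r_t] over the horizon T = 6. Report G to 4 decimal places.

t=0: π = [0.5000, 0.3750, 0.1250], E[r] = 0.2500, γ^t·E[r] = 0.250000, running G = 0.250000
t=1: π = [0.4063, 0.2813, 0.3125], E[r] = -0.2188, γ^t·E[r] = -0.175000, running G = 0.075000
t=2: π = [0.3711, 0.3281, 0.3008], E[r] = -0.2305, γ^t·E[r] = -0.147500, running G = -0.072500
t=3: π = [0.3784, 0.3252, 0.2964], E[r] = -0.2144, γ^t·E[r] = -0.109750, running G = -0.182250
t=4: π = [0.3786, 0.3241, 0.2973], E[r] = -0.2160, γ^t·E[r] = -0.088475, running G = -0.270725
t=5: π = [0.3783, 0.3243, 0.2973], E[r] = -0.2163, γ^t·E[r] = -0.070878, running G = -0.341603

G = -0.3416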